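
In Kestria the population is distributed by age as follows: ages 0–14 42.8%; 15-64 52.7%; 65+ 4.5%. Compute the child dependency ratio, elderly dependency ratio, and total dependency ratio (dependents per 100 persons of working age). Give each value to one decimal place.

Youth dependency ratio: 81.2
Old-age dependency ratio: 8.5
Total dependency ratio: 89.8

Youth dependency ratio = 42.8 / 52.7 × 100 = 81.2
Old-age dependency ratio = 4.5 / 52.7 × 100 = 8.5
Total dependency ratio = (42.8 + 4.5) / 52.7 × 100 = 47.3 / 52.7 × 100 = 89.8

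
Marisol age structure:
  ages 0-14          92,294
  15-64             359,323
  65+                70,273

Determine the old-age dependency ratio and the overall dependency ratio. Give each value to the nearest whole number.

Old-age dependency ratio: 20
Total dependency ratio: 45

Old-age dependency ratio = 70,273 / 359,323 × 100 = 20
Total dependency ratio = (92,294 + 70,273) / 359,323 × 100 = 162,567 / 359,323 × 100 = 45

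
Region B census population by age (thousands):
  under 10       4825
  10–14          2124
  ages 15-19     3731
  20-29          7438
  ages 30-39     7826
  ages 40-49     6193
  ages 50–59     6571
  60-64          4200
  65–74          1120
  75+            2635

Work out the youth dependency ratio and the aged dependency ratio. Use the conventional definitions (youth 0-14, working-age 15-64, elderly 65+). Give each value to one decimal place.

Youth dependency ratio: 19.3
Old-age dependency ratio: 10.4

0–14: 4825 + 2124 = 6949
15–64: 3731 + 7438 + 7826 + 6193 + 6571 + 4200 = 35959
65+: 1120 + 2635 = 3755
Youth dependency ratio = 6949 / 35959 × 100 = 19.3
Old-age dependency ratio = 3755 / 35959 × 100 = 10.4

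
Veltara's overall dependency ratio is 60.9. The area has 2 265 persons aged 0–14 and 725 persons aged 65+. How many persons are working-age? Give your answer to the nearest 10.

Working-age: 4 910

Total dependency ratio = (youth + elderly) / working-age × 100
60.9 = (2 265 + 725) / W × 100
⇒ 4 910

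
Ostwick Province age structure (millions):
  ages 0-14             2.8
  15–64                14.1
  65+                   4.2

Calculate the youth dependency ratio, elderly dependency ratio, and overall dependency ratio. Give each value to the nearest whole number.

Youth dependency ratio: 20
Old-age dependency ratio: 30
Total dependency ratio: 50

Youth dependency ratio = 2.8 / 14.1 × 100 = 20
Old-age dependency ratio = 4.2 / 14.1 × 100 = 30
Total dependency ratio = (2.8 + 4.2) / 14.1 × 100 = 7.0 / 14.1 × 100 = 50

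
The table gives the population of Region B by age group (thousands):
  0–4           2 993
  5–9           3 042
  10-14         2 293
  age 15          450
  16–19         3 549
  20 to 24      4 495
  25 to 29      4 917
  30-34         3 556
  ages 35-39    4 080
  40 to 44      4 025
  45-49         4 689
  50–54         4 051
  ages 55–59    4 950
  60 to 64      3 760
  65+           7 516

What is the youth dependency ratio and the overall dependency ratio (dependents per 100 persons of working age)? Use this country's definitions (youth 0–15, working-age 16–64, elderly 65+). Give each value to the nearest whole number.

Youth dependency ratio: 21
Total dependency ratio: 39

0–15: 2 993 + 3 042 + 2 293 + 450 = 8 778
16–64: 3 549 + 4 495 + 4 917 + 3 556 + 4 080 + 4 025 + 4 689 + 4 051 + 4 950 + 3 760 = 42 072
65+: 7 516
Youth dependency ratio = 8 778 / 42 072 × 100 = 21
Total dependency ratio = (8 778 + 7 516) / 42 072 × 100 = 16 294 / 42 072 × 100 = 39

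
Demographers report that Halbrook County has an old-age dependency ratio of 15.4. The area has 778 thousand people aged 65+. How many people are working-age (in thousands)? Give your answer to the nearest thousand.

Old-age dependency ratio = elderly / working-age × 100
15.4 = 778 / W × 100
⇒ 5 052

Working-age: 5 052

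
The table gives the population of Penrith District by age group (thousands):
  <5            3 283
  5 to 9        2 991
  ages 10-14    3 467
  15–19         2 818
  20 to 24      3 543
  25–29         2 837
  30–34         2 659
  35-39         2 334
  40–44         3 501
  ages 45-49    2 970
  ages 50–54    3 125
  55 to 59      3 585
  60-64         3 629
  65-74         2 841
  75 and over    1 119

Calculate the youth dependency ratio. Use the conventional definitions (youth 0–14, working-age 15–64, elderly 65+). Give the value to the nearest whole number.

Youth dependency ratio: 31

0–14: 3 283 + 2 991 + 3 467 = 9 741
15–64: 2 818 + 3 543 + 2 837 + 2 659 + 2 334 + 3 501 + 2 970 + 3 125 + 3 585 + 3 629 = 31 001
65+: 2 841 + 1 119 = 3 960
Youth dependency ratio = 9 741 / 31 001 × 100 = 31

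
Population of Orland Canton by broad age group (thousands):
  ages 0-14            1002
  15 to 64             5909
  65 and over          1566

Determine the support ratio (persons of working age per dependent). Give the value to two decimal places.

Support ratio = 5909 / (1002 + 1566) = 5909 / 2568 = 2.30

Support ratio: 2.30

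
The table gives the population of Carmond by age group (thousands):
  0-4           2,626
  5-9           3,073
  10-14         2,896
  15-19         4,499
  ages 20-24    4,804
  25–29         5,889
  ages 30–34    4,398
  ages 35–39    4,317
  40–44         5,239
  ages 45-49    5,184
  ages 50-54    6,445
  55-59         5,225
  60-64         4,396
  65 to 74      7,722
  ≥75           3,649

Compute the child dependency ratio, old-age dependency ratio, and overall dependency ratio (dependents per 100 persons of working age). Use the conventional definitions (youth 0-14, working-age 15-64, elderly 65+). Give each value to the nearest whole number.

Youth dependency ratio: 17
Old-age dependency ratio: 23
Total dependency ratio: 40

0–14: 2,626 + 3,073 + 2,896 = 8,595
15–64: 4,499 + 4,804 + 5,889 + 4,398 + 4,317 + 5,239 + 5,184 + 6,445 + 5,225 + 4,396 = 50,396
65+: 7,722 + 3,649 = 11,371
Youth dependency ratio = 8,595 / 50,396 × 100 = 17
Old-age dependency ratio = 11,371 / 50,396 × 100 = 23
Total dependency ratio = (8,595 + 11,371) / 50,396 × 100 = 19,966 / 50,396 × 100 = 40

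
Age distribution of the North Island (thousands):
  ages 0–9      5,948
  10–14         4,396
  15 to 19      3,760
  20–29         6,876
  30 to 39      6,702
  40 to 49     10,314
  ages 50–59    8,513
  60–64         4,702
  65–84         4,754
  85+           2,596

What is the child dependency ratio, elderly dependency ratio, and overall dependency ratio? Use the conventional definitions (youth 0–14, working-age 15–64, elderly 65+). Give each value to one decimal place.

Youth dependency ratio: 25.3
Old-age dependency ratio: 18.0
Total dependency ratio: 43.3

0–14: 5,948 + 4,396 = 10,344
15–64: 3,760 + 6,876 + 6,702 + 10,314 + 8,513 + 4,702 = 40,867
65+: 4,754 + 2,596 = 7,350
Youth dependency ratio = 10,344 / 40,867 × 100 = 25.3
Old-age dependency ratio = 7,350 / 40,867 × 100 = 18.0
Total dependency ratio = (10,344 + 7,350) / 40,867 × 100 = 17,694 / 40,867 × 100 = 43.3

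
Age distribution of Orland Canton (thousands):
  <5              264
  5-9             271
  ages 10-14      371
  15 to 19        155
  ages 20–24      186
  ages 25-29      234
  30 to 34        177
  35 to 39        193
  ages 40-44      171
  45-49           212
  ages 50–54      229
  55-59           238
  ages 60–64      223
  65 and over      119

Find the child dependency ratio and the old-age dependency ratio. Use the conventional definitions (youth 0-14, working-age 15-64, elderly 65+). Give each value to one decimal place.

0–14: 264 + 271 + 371 = 906
15–64: 155 + 186 + 234 + 177 + 193 + 171 + 212 + 229 + 238 + 223 = 2 018
65+: 119
Youth dependency ratio = 906 / 2 018 × 100 = 44.9
Old-age dependency ratio = 119 / 2 018 × 100 = 5.9

Youth dependency ratio: 44.9
Old-age dependency ratio: 5.9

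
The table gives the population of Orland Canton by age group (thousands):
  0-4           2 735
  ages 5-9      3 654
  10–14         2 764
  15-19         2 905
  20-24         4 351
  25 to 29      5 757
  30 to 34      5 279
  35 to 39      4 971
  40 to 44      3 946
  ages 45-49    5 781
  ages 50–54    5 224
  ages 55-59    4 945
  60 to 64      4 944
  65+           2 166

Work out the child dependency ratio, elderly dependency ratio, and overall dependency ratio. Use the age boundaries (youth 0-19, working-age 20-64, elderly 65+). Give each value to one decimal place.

0–19: 2 735 + 3 654 + 2 764 + 2 905 = 12 058
20–64: 4 351 + 5 757 + 5 279 + 4 971 + 3 946 + 5 781 + 5 224 + 4 945 + 4 944 = 45 198
65+: 2 166
Youth dependency ratio = 12 058 / 45 198 × 100 = 26.7
Old-age dependency ratio = 2 166 / 45 198 × 100 = 4.8
Total dependency ratio = (12 058 + 2 166) / 45 198 × 100 = 14 224 / 45 198 × 100 = 31.5

Youth dependency ratio: 26.7
Old-age dependency ratio: 4.8
Total dependency ratio: 31.5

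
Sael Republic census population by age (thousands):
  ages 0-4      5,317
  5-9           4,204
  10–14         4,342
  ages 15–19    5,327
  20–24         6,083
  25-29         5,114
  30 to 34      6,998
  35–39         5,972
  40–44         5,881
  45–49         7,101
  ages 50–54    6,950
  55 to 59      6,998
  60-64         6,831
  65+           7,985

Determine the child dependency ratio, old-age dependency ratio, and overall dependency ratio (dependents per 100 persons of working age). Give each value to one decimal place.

0–14: 5,317 + 4,204 + 4,342 = 13,863
15–64: 5,327 + 6,083 + 5,114 + 6,998 + 5,972 + 5,881 + 7,101 + 6,950 + 6,998 + 6,831 = 63,255
65+: 7,985
Youth dependency ratio = 13,863 / 63,255 × 100 = 21.9
Old-age dependency ratio = 7,985 / 63,255 × 100 = 12.6
Total dependency ratio = (13,863 + 7,985) / 63,255 × 100 = 21,848 / 63,255 × 100 = 34.5

Youth dependency ratio: 21.9
Old-age dependency ratio: 12.6
Total dependency ratio: 34.5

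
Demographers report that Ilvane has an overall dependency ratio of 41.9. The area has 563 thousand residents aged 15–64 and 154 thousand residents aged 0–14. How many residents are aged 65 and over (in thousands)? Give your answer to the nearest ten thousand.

Aged 65 and over: 80

Total dependency ratio = (youth + elderly) / working-age × 100
41.9 = (154 + E) / 563 × 100
⇒ 80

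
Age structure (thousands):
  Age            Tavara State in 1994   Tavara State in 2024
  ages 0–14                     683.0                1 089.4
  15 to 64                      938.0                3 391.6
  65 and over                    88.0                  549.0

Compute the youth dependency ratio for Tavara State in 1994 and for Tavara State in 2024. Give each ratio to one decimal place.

Tavara State in 1994: 683.0 / 938.0 × 100 = 72.8
Tavara State in 2024: 1 089.4 / 3 391.6 × 100 = 32.1

Tavara State in 1994: 72.8
Tavara State in 2024: 32.1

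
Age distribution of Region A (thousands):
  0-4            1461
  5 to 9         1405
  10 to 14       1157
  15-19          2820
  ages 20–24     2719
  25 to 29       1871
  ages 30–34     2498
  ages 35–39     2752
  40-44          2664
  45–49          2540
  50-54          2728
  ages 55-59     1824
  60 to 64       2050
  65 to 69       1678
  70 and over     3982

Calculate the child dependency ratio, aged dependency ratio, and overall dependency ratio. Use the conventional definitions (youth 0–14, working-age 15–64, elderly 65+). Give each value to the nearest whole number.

Youth dependency ratio: 16
Old-age dependency ratio: 23
Total dependency ratio: 40

0–14: 1461 + 1405 + 1157 = 4023
15–64: 2820 + 2719 + 1871 + 2498 + 2752 + 2664 + 2540 + 2728 + 1824 + 2050 = 24466
65+: 1678 + 3982 = 5660
Youth dependency ratio = 4023 / 24466 × 100 = 16
Old-age dependency ratio = 5660 / 24466 × 100 = 23
Total dependency ratio = (4023 + 5660) / 24466 × 100 = 9683 / 24466 × 100 = 40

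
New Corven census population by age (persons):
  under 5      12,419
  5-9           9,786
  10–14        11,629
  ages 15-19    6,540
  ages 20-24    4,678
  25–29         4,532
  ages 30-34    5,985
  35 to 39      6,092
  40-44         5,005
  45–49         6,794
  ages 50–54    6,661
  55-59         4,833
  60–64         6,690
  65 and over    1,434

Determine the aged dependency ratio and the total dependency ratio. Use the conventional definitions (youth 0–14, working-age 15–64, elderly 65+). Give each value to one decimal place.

Old-age dependency ratio: 2.5
Total dependency ratio: 61.0

0–14: 12,419 + 9,786 + 11,629 = 33,834
15–64: 6,540 + 4,678 + 4,532 + 5,985 + 6,092 + 5,005 + 6,794 + 6,661 + 4,833 + 6,690 = 57,810
65+: 1,434
Old-age dependency ratio = 1,434 / 57,810 × 100 = 2.5
Total dependency ratio = (33,834 + 1,434) / 57,810 × 100 = 35,268 / 57,810 × 100 = 61.0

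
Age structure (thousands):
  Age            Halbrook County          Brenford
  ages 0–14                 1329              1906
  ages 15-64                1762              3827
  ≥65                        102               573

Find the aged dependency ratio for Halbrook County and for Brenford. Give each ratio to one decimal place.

Halbrook County: 102 / 1762 × 100 = 5.8
Brenford: 573 / 3827 × 100 = 15.0

Halbrook County: 5.8
Brenford: 15.0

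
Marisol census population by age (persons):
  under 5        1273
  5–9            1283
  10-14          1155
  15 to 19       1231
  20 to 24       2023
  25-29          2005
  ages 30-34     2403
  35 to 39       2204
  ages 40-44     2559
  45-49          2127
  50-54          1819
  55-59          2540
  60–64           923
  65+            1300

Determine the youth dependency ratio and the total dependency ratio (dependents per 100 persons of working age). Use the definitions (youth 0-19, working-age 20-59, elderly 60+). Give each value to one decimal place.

Youth dependency ratio: 28.0
Total dependency ratio: 40.5

0–19: 1273 + 1283 + 1155 + 1231 = 4942
20–59: 2023 + 2005 + 2403 + 2204 + 2559 + 2127 + 1819 + 2540 = 17680
60+: 923 + 1300 = 2223
Youth dependency ratio = 4942 / 17680 × 100 = 28.0
Total dependency ratio = (4942 + 2223) / 17680 × 100 = 7165 / 17680 × 100 = 40.5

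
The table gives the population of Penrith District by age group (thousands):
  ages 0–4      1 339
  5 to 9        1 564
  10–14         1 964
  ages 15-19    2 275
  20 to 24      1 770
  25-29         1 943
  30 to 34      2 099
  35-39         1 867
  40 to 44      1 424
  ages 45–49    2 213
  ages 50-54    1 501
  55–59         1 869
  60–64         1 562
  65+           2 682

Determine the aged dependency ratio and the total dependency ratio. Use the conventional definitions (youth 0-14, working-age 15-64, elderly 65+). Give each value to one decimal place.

0–14: 1 339 + 1 564 + 1 964 = 4 867
15–64: 2 275 + 1 770 + 1 943 + 2 099 + 1 867 + 1 424 + 2 213 + 1 501 + 1 869 + 1 562 = 18 523
65+: 2 682
Old-age dependency ratio = 2 682 / 18 523 × 100 = 14.5
Total dependency ratio = (4 867 + 2 682) / 18 523 × 100 = 7 549 / 18 523 × 100 = 40.8

Old-age dependency ratio: 14.5
Total dependency ratio: 40.8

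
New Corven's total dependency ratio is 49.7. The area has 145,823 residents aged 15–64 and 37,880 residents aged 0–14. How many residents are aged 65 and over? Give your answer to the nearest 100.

Aged 65 and over: 34,600

Total dependency ratio = (youth + elderly) / working-age × 100
49.7 = (37,880 + E) / 145,823 × 100
⇒ 34,600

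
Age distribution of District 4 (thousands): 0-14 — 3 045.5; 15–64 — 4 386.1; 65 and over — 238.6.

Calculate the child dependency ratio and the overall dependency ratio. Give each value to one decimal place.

Youth dependency ratio = 3 045.5 / 4 386.1 × 100 = 69.4
Total dependency ratio = (3 045.5 + 238.6) / 4 386.1 × 100 = 3 284.1 / 4 386.1 × 100 = 74.9

Youth dependency ratio: 69.4
Total dependency ratio: 74.9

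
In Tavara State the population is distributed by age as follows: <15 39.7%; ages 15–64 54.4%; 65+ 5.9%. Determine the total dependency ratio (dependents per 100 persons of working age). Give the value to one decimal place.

Total dependency ratio: 83.8

Total dependency ratio = (39.7 + 5.9) / 54.4 × 100 = 45.6 / 54.4 × 100 = 83.8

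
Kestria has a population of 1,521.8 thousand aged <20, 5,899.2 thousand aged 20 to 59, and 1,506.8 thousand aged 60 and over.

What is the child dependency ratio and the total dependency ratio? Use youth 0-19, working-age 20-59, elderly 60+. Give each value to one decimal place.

Youth dependency ratio: 25.8
Total dependency ratio: 51.3

Youth dependency ratio = 1,521.8 / 5,899.2 × 100 = 25.8
Total dependency ratio = (1,521.8 + 1,506.8) / 5,899.2 × 100 = 3,028.6 / 5,899.2 × 100 = 51.3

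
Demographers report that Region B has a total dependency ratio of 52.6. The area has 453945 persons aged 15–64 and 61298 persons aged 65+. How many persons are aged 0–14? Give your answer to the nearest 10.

Total dependency ratio = (youth + elderly) / working-age × 100
52.6 = (Y + 61298) / 453945 × 100
⇒ 177480

Aged 0–14: 177480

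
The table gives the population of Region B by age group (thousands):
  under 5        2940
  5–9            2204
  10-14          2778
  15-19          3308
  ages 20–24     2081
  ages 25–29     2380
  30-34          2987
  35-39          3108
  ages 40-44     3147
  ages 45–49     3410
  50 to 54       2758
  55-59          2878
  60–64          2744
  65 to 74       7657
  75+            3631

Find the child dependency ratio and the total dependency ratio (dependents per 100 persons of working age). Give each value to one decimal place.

0–14: 2940 + 2204 + 2778 = 7922
15–64: 3308 + 2081 + 2380 + 2987 + 3108 + 3147 + 3410 + 2758 + 2878 + 2744 = 28801
65+: 7657 + 3631 = 11288
Youth dependency ratio = 7922 / 28801 × 100 = 27.5
Total dependency ratio = (7922 + 11288) / 28801 × 100 = 19210 / 28801 × 100 = 66.7

Youth dependency ratio: 27.5
Total dependency ratio: 66.7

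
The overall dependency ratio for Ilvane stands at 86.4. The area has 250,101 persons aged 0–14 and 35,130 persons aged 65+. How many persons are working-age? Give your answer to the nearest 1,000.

Working-age: 330,000

Total dependency ratio = (youth + elderly) / working-age × 100
86.4 = (250,101 + 35,130) / W × 100
⇒ 330,000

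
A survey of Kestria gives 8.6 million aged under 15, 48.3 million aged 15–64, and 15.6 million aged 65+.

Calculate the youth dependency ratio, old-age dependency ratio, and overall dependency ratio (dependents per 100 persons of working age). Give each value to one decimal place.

Youth dependency ratio: 17.8
Old-age dependency ratio: 32.3
Total dependency ratio: 50.1

Youth dependency ratio = 8.6 / 48.3 × 100 = 17.8
Old-age dependency ratio = 15.6 / 48.3 × 100 = 32.3
Total dependency ratio = (8.6 + 15.6) / 48.3 × 100 = 24.2 / 48.3 × 100 = 50.1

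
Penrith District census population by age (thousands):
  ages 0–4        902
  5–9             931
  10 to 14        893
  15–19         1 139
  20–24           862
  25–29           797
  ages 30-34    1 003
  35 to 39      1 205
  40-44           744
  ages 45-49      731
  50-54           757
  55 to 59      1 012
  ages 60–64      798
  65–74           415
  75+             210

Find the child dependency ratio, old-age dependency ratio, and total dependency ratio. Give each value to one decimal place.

0–14: 902 + 931 + 893 = 2 726
15–64: 1 139 + 862 + 797 + 1 003 + 1 205 + 744 + 731 + 757 + 1 012 + 798 = 9 048
65+: 415 + 210 = 625
Youth dependency ratio = 2 726 / 9 048 × 100 = 30.1
Old-age dependency ratio = 625 / 9 048 × 100 = 6.9
Total dependency ratio = (2 726 + 625) / 9 048 × 100 = 3 351 / 9 048 × 100 = 37.0

Youth dependency ratio: 30.1
Old-age dependency ratio: 6.9
Total dependency ratio: 37.0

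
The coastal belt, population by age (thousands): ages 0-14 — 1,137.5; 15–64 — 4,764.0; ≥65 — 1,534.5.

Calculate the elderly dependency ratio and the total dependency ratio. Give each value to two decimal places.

Old-age dependency ratio: 32.21
Total dependency ratio: 56.09

Old-age dependency ratio = 1,534.5 / 4,764.0 × 100 = 32.21
Total dependency ratio = (1,137.5 + 1,534.5) / 4,764.0 × 100 = 2,672.0 / 4,764.0 × 100 = 56.09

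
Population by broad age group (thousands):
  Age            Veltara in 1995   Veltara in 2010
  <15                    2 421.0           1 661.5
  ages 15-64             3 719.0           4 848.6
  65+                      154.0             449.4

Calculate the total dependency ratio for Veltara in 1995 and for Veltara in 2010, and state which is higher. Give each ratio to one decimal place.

Veltara in 1995: (2 421.0 + 154.0) / 3 719.0 × 100 = 2 575.0 / 3 719.0 × 100 = 69.2
Veltara in 2010: (1 661.5 + 449.4) / 4 848.6 × 100 = 2 110.9 / 4 848.6 × 100 = 43.5

Veltara in 1995: 69.2
Veltara in 2010: 43.5
Higher: Veltara in 1995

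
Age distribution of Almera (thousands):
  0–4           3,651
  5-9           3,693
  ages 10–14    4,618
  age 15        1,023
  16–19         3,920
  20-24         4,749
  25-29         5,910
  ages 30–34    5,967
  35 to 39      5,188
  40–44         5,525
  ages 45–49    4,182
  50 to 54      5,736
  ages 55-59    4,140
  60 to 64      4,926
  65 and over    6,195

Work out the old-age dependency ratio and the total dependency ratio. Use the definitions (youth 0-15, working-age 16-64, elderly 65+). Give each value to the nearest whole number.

0–15: 3,651 + 3,693 + 4,618 + 1,023 = 12,985
16–64: 3,920 + 4,749 + 5,910 + 5,967 + 5,188 + 5,525 + 4,182 + 5,736 + 4,140 + 4,926 = 50,243
65+: 6,195
Old-age dependency ratio = 6,195 / 50,243 × 100 = 12
Total dependency ratio = (12,985 + 6,195) / 50,243 × 100 = 19,180 / 50,243 × 100 = 38

Old-age dependency ratio: 12
Total dependency ratio: 38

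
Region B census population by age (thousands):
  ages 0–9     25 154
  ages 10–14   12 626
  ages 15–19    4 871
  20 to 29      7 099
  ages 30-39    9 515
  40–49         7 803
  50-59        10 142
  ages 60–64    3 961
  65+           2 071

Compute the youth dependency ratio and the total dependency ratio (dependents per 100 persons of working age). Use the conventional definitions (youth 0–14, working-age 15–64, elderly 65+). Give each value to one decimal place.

0–14: 25 154 + 12 626 = 37 780
15–64: 4 871 + 7 099 + 9 515 + 7 803 + 10 142 + 3 961 = 43 391
65+: 2 071
Youth dependency ratio = 37 780 / 43 391 × 100 = 87.1
Total dependency ratio = (37 780 + 2 071) / 43 391 × 100 = 39 851 / 43 391 × 100 = 91.8

Youth dependency ratio: 87.1
Total dependency ratio: 91.8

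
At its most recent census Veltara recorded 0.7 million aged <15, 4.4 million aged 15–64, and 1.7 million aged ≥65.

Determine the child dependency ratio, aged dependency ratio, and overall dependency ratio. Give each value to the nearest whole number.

Youth dependency ratio: 16
Old-age dependency ratio: 39
Total dependency ratio: 55

Youth dependency ratio = 0.7 / 4.4 × 100 = 16
Old-age dependency ratio = 1.7 / 4.4 × 100 = 39
Total dependency ratio = (0.7 + 1.7) / 4.4 × 100 = 2.4 / 4.4 × 100 = 55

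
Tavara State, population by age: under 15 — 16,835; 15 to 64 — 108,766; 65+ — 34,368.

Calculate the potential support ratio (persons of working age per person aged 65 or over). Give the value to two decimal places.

Potential support ratio: 3.16

Potential support ratio = 108,766 / 34,368 = 3.16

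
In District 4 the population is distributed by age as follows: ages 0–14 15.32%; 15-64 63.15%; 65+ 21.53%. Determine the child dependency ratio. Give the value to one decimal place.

Youth dependency ratio = 15.32 / 63.15 × 100 = 24.3

Youth dependency ratio: 24.3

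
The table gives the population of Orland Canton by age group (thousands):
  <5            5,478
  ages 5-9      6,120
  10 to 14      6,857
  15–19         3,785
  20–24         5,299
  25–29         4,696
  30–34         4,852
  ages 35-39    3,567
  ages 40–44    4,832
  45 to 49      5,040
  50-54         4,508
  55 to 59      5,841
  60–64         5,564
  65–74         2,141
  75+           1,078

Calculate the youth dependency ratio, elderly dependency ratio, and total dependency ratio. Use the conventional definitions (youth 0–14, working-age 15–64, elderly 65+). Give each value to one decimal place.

0–14: 5,478 + 6,120 + 6,857 = 18,455
15–64: 3,785 + 5,299 + 4,696 + 4,852 + 3,567 + 4,832 + 5,040 + 4,508 + 5,841 + 5,564 = 47,984
65+: 2,141 + 1,078 = 3,219
Youth dependency ratio = 18,455 / 47,984 × 100 = 38.5
Old-age dependency ratio = 3,219 / 47,984 × 100 = 6.7
Total dependency ratio = (18,455 + 3,219) / 47,984 × 100 = 21,674 / 47,984 × 100 = 45.2

Youth dependency ratio: 38.5
Old-age dependency ratio: 6.7
Total dependency ratio: 45.2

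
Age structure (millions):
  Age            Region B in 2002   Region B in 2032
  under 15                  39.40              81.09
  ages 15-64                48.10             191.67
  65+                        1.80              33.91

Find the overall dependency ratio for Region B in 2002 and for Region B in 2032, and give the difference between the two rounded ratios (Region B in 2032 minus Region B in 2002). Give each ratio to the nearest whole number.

Region B in 2002: 86
Region B in 2032: 60
Difference: -26

Region B in 2002: (39.40 + 1.80) / 48.10 × 100 = 41.20 / 48.10 × 100 = 86
Region B in 2032: (81.09 + 33.91) / 191.67 × 100 = 115.00 / 191.67 × 100 = 60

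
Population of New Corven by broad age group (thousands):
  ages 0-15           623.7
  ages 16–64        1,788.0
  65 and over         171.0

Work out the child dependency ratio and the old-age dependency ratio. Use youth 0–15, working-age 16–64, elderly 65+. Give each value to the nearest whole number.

Youth dependency ratio = 623.7 / 1,788.0 × 100 = 35
Old-age dependency ratio = 171.0 / 1,788.0 × 100 = 10

Youth dependency ratio: 35
Old-age dependency ratio: 10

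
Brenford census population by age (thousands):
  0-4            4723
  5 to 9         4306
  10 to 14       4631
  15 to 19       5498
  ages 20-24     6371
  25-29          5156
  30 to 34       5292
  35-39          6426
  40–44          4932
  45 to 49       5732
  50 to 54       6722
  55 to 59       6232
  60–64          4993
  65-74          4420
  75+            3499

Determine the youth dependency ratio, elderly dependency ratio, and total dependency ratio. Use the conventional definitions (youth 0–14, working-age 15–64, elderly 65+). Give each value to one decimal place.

0–14: 4723 + 4306 + 4631 = 13660
15–64: 5498 + 6371 + 5156 + 5292 + 6426 + 4932 + 5732 + 6722 + 6232 + 4993 = 57354
65+: 4420 + 3499 = 7919
Youth dependency ratio = 13660 / 57354 × 100 = 23.8
Old-age dependency ratio = 7919 / 57354 × 100 = 13.8
Total dependency ratio = (13660 + 7919) / 57354 × 100 = 21579 / 57354 × 100 = 37.6

Youth dependency ratio: 23.8
Old-age dependency ratio: 13.8
Total dependency ratio: 37.6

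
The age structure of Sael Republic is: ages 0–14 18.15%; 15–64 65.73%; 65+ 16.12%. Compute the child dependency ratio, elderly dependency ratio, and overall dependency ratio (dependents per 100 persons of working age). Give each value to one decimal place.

Youth dependency ratio = 18.15 / 65.73 × 100 = 27.6
Old-age dependency ratio = 16.12 / 65.73 × 100 = 24.5
Total dependency ratio = (18.15 + 16.12) / 65.73 × 100 = 34.27 / 65.73 × 100 = 52.1

Youth dependency ratio: 27.6
Old-age dependency ratio: 24.5
Total dependency ratio: 52.1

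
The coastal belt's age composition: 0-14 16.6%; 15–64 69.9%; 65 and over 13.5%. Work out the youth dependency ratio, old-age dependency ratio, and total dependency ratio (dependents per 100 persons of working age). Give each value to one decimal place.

Youth dependency ratio = 16.6 / 69.9 × 100 = 23.7
Old-age dependency ratio = 13.5 / 69.9 × 100 = 19.3
Total dependency ratio = (16.6 + 13.5) / 69.9 × 100 = 30.1 / 69.9 × 100 = 43.1

Youth dependency ratio: 23.7
Old-age dependency ratio: 19.3
Total dependency ratio: 43.1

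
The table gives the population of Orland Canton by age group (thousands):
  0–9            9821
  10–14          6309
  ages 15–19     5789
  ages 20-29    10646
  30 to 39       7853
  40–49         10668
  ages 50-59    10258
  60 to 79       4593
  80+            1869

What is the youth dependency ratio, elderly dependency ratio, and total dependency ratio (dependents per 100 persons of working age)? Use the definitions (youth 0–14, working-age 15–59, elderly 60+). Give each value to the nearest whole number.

0–14: 9821 + 6309 = 16130
15–59: 5789 + 10646 + 7853 + 10668 + 10258 = 45214
60+: 4593 + 1869 = 6462
Youth dependency ratio = 16130 / 45214 × 100 = 36
Old-age dependency ratio = 6462 / 45214 × 100 = 14
Total dependency ratio = (16130 + 6462) / 45214 × 100 = 22592 / 45214 × 100 = 50

Youth dependency ratio: 36
Old-age dependency ratio: 14
Total dependency ratio: 50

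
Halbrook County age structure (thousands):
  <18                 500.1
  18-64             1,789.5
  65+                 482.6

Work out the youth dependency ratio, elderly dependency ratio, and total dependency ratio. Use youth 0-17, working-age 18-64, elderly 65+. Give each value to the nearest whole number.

Youth dependency ratio: 28
Old-age dependency ratio: 27
Total dependency ratio: 55

Youth dependency ratio = 500.1 / 1,789.5 × 100 = 28
Old-age dependency ratio = 482.6 / 1,789.5 × 100 = 27
Total dependency ratio = (500.1 + 482.6) / 1,789.5 × 100 = 982.7 / 1,789.5 × 100 = 55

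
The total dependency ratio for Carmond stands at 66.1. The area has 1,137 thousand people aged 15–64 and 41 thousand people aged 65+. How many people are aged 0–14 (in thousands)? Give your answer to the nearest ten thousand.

Total dependency ratio = (youth + elderly) / working-age × 100
66.1 = (Y + 41) / 1,137 × 100
⇒ 710

Aged 0–14: 710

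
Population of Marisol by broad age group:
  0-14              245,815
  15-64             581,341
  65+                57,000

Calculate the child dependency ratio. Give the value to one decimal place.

Youth dependency ratio = 245,815 / 581,341 × 100 = 42.3

Youth dependency ratio: 42.3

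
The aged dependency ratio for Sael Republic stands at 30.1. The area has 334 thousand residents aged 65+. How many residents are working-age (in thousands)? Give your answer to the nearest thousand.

Old-age dependency ratio = elderly / working-age × 100
30.1 = 334 / W × 100
⇒ 1110

Working-age: 1110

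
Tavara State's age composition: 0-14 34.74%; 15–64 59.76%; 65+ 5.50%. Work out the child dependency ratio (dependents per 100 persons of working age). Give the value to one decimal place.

Youth dependency ratio: 58.1

Youth dependency ratio = 34.74 / 59.76 × 100 = 58.1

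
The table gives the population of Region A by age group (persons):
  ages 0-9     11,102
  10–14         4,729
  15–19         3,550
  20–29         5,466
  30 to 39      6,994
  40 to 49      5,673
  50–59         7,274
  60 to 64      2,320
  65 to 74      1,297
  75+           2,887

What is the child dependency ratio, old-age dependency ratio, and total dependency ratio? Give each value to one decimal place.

0–14: 11,102 + 4,729 = 15,831
15–64: 3,550 + 5,466 + 6,994 + 5,673 + 7,274 + 2,320 = 31,277
65+: 1,297 + 2,887 = 4,184
Youth dependency ratio = 15,831 / 31,277 × 100 = 50.6
Old-age dependency ratio = 4,184 / 31,277 × 100 = 13.4
Total dependency ratio = (15,831 + 4,184) / 31,277 × 100 = 20,015 / 31,277 × 100 = 64.0

Youth dependency ratio: 50.6
Old-age dependency ratio: 13.4
Total dependency ratio: 64.0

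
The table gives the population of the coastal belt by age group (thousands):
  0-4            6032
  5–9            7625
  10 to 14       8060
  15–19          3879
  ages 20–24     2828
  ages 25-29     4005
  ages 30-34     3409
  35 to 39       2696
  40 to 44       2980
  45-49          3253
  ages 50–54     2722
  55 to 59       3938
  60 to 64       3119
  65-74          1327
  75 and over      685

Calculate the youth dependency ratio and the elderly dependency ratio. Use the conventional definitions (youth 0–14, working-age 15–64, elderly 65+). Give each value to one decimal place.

0–14: 6032 + 7625 + 8060 = 21717
15–64: 3879 + 2828 + 4005 + 3409 + 2696 + 2980 + 3253 + 2722 + 3938 + 3119 = 32829
65+: 1327 + 685 = 2012
Youth dependency ratio = 21717 / 32829 × 100 = 66.2
Old-age dependency ratio = 2012 / 32829 × 100 = 6.1

Youth dependency ratio: 66.2
Old-age dependency ratio: 6.1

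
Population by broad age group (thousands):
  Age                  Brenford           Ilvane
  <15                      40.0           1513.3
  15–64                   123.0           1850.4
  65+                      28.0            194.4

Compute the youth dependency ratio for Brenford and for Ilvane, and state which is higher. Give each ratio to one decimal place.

Brenford: 32.5
Ilvane: 81.8
Higher: Ilvane

Brenford: 40.0 / 123.0 × 100 = 32.5
Ilvane: 1513.3 / 1850.4 × 100 = 81.8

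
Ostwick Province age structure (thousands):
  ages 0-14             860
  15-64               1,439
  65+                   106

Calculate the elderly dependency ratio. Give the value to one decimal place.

Old-age dependency ratio = 106 / 1,439 × 100 = 7.4

Old-age dependency ratio: 7.4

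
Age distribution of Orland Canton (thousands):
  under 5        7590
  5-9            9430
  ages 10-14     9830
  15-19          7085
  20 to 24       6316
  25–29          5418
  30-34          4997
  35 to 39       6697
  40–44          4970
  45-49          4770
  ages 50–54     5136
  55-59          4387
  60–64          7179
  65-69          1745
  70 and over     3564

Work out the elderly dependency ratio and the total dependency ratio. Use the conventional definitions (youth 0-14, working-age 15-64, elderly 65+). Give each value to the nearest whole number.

Old-age dependency ratio: 9
Total dependency ratio: 56

0–14: 7590 + 9430 + 9830 = 26850
15–64: 7085 + 6316 + 5418 + 4997 + 6697 + 4970 + 4770 + 5136 + 4387 + 7179 = 56955
65+: 1745 + 3564 = 5309
Old-age dependency ratio = 5309 / 56955 × 100 = 9
Total dependency ratio = (26850 + 5309) / 56955 × 100 = 32159 / 56955 × 100 = 56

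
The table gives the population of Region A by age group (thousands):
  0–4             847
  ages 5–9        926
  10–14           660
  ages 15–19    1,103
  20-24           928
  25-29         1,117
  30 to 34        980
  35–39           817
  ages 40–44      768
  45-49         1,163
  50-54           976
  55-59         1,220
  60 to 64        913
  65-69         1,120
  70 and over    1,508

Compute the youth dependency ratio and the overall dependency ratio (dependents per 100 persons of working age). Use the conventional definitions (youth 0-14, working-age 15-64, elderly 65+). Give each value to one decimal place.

Youth dependency ratio: 24.4
Total dependency ratio: 50.7

0–14: 847 + 926 + 660 = 2,433
15–64: 1,103 + 928 + 1,117 + 980 + 817 + 768 + 1,163 + 976 + 1,220 + 913 = 9,985
65+: 1,120 + 1,508 = 2,628
Youth dependency ratio = 2,433 / 9,985 × 100 = 24.4
Total dependency ratio = (2,433 + 2,628) / 9,985 × 100 = 5,061 / 9,985 × 100 = 50.7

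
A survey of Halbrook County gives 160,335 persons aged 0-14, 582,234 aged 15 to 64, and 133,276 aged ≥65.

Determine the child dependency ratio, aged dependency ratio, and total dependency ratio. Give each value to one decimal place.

Youth dependency ratio = 160,335 / 582,234 × 100 = 27.5
Old-age dependency ratio = 133,276 / 582,234 × 100 = 22.9
Total dependency ratio = (160,335 + 133,276) / 582,234 × 100 = 293,611 / 582,234 × 100 = 50.4

Youth dependency ratio: 27.5
Old-age dependency ratio: 22.9
Total dependency ratio: 50.4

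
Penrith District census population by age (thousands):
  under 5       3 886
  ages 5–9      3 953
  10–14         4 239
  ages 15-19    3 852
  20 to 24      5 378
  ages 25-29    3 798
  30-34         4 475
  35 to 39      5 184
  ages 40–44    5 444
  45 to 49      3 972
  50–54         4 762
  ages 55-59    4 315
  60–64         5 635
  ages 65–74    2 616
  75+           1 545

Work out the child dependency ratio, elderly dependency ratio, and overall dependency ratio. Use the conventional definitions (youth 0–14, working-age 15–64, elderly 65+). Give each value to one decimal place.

Youth dependency ratio: 25.8
Old-age dependency ratio: 8.9
Total dependency ratio: 34.7

0–14: 3 886 + 3 953 + 4 239 = 12 078
15–64: 3 852 + 5 378 + 3 798 + 4 475 + 5 184 + 5 444 + 3 972 + 4 762 + 4 315 + 5 635 = 46 815
65+: 2 616 + 1 545 = 4 161
Youth dependency ratio = 12 078 / 46 815 × 100 = 25.8
Old-age dependency ratio = 4 161 / 46 815 × 100 = 8.9
Total dependency ratio = (12 078 + 4 161) / 46 815 × 100 = 16 239 / 46 815 × 100 = 34.7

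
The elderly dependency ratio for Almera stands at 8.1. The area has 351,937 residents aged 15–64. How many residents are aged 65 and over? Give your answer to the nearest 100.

Old-age dependency ratio = elderly / working-age × 100
8.1 = E / 351,937 × 100
⇒ 28,500

Aged 65 and over: 28,500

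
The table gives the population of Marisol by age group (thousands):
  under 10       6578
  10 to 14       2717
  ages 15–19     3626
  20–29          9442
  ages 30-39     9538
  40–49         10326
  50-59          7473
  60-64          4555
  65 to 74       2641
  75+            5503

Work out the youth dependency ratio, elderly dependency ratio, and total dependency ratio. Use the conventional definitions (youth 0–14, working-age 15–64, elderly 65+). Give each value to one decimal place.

Youth dependency ratio: 20.7
Old-age dependency ratio: 18.1
Total dependency ratio: 38.8

0–14: 6578 + 2717 = 9295
15–64: 3626 + 9442 + 9538 + 10326 + 7473 + 4555 = 44960
65+: 2641 + 5503 = 8144
Youth dependency ratio = 9295 / 44960 × 100 = 20.7
Old-age dependency ratio = 8144 / 44960 × 100 = 18.1
Total dependency ratio = (9295 + 8144) / 44960 × 100 = 17439 / 44960 × 100 = 38.8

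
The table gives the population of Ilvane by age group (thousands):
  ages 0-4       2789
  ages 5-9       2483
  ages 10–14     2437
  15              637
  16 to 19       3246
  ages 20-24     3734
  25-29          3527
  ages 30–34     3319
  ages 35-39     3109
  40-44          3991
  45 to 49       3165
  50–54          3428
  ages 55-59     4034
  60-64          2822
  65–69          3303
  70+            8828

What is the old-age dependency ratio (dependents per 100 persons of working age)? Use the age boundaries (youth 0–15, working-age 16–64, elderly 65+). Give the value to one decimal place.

Old-age dependency ratio: 35.3

0–15: 2789 + 2483 + 2437 + 637 = 8346
16–64: 3246 + 3734 + 3527 + 3319 + 3109 + 3991 + 3165 + 3428 + 4034 + 2822 = 34375
65+: 3303 + 8828 = 12131
Old-age dependency ratio = 12131 / 34375 × 100 = 35.3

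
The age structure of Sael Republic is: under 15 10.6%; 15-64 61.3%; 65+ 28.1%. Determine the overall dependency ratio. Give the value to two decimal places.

Total dependency ratio = (10.6 + 28.1) / 61.3 × 100 = 38.7 / 61.3 × 100 = 63.13

Total dependency ratio: 63.13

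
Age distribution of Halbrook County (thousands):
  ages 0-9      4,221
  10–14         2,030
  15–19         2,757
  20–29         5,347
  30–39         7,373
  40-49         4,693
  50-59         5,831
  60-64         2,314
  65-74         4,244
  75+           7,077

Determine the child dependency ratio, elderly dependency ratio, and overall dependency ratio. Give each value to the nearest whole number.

Youth dependency ratio: 22
Old-age dependency ratio: 40
Total dependency ratio: 62

0–14: 4,221 + 2,030 = 6,251
15–64: 2,757 + 5,347 + 7,373 + 4,693 + 5,831 + 2,314 = 28,315
65+: 4,244 + 7,077 = 11,321
Youth dependency ratio = 6,251 / 28,315 × 100 = 22
Old-age dependency ratio = 11,321 / 28,315 × 100 = 40
Total dependency ratio = (6,251 + 11,321) / 28,315 × 100 = 17,572 / 28,315 × 100 = 62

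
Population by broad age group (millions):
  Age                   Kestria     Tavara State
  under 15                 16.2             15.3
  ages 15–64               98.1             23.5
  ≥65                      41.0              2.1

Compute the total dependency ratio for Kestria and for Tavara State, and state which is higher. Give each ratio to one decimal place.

Kestria: 58.3
Tavara State: 74.0
Higher: Tavara State

Kestria: (16.2 + 41.0) / 98.1 × 100 = 57.2 / 98.1 × 100 = 58.3
Tavara State: (15.3 + 2.1) / 23.5 × 100 = 17.4 / 23.5 × 100 = 74.0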